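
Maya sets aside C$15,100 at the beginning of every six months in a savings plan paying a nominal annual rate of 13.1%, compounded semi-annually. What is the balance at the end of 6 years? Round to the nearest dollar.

C$280,299

With 2 periods per year: i = 0.0655, n = 12.
FV = PMT · [(1+i)^n − 1] / i × (1+i) = 15100 · 18.562835 = 280,298.8041
(annuity-due: payments at period start, so ×(1+i).)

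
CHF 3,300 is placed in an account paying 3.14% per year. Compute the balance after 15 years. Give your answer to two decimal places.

CHF 5,247.12

3,300 × (1+0.0314)^15 = 3,300 × 1.590036 = 5,247.1182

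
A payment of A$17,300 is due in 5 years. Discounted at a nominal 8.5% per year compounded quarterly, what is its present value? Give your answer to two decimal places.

A$11,360.69

Periodic rate i = 0.085/4 = 0.02125; n = 5 × 4 = 20 periods.
Discount factor = (1+0.02125)^(−20) = 0.656687; PV = 17,300 × 0.656687 = 11,360.6901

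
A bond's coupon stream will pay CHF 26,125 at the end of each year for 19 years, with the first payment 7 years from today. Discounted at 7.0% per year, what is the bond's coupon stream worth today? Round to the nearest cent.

Value one period before first payment (t=6): 26125 × [1 − (1+0.07)^(−19)] / 0.07 = 26125 × 10.335595 = 270,017.4257
Discount back 6 years: 270,017.4257 × (1+0.07)^(−6) = 270,017.4257 × 0.666342 = 179,924.0119

CHF 179,924.01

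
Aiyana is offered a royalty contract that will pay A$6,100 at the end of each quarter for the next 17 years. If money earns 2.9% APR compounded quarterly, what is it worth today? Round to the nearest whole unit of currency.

Periodic rate i = 0.029/4 = 0.00725; n = 17 × 4 = 68 periods.
PV = 6100 × [1 − (1+0.00725)^(−68)] / 0.00725 = 6100 × 53.533993 = 326,557.3591

A$326,557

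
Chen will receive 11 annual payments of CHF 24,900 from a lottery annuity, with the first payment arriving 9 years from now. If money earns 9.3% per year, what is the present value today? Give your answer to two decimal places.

CHF 82,024.86

PV at t=8 (ordinary 11-year annuity): 24900 × a(11|0.093) = 24900 × 6.709767 = 167,073.1991
Discount back 8 years: 167,073.1991 × (1+0.093)^(−8) = 167,073.1991 × 0.490952 = 82,024.8591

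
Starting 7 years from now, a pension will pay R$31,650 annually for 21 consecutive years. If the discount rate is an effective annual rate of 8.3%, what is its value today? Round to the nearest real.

PV at t=6 (ordinary 21-year annuity): 31650 × a(21|0.083) = 31650 × 9.790191 = 309,859.5385
Discount back 6 years: 309,859.5385 × (1+0.083)^(−6) = 309,859.5385 × 0.619768 = 192,041.0757

R$192,041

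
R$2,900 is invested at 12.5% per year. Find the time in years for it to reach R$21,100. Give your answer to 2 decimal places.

16.85 years

(1+i)^n = 21100/2900 = 7.27586, so n = ln 7.27586 / ln 1.125 = 16.8493 years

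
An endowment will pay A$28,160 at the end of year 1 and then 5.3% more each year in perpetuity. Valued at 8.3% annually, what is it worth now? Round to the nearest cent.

A$938,666.67

PV = D₁/(r − g) = 28160/(0.083 − 0.053) = 938,666.6667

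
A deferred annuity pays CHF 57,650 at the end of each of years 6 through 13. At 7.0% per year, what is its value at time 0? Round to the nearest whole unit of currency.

CHF 245,442

Value one period before first payment (t=5): 57650 × [1 − (1+0.07)^(−8)] / 0.07 = 57650 × 5.971299 = 344,245.3589
PV₀ = 344,245.3589 / (1+0.07)^5 = 344,245.3589 / 1.402552 = 245,442.1832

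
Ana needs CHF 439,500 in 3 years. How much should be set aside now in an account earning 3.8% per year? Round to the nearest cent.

Discount factor = (1+0.038)^(−3) = 0.894145; PV = 439,500 × 0.894145 = 392,976.7158

CHF 392,976.72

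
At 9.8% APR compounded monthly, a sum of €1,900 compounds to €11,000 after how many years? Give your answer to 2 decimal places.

17.99 years

Periodic rate i = 0.098/12 = 0.00816667.
(1+i)^n = 11000/1900 = 5.78947, so n = ln 5.78947 / ln 1.00817 = 215.9023 months
= 215.9023/12 years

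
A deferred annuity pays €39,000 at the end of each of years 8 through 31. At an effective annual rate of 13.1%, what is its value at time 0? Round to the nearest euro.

Value one period before first payment (t=7): 39000 × [1 − (1+0.131)^(−24)] / 0.131 = 39000 × 7.235823 = 282,197.1022
PV₀ = 282,197.1022 / (1+0.131)^7 = 282,197.1022 / 2.367218 = 119,210.4467

€119,210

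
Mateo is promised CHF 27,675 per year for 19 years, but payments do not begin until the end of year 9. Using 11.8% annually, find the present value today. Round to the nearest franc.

PV at t=8 (ordinary 19-year annuity): 27675 × a(19|0.118) = 27675 × 7.456633 = 206,362.3086
PV₀ = 206,362.3086 / (1+0.118)^8 = 206,362.3086 / 2.440813 = 84,546.5614

CHF 84,547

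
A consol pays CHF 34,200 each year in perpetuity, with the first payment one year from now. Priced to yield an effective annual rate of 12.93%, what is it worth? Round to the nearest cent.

CHF 264,501.16

PV = PMT / i = 34200 / 0.1293 = 264,501.1601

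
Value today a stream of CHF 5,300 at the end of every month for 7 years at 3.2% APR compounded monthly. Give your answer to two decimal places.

CHF 398,387.47

Periodic rate i = 0.032/12 = 0.00266667; n = 7 × 12 = 84 periods.
PV = 5300 × [1 − (1+0.00266667)^(−84)] / 0.00266667 = 5300 × 75.167447 = 398,387.4682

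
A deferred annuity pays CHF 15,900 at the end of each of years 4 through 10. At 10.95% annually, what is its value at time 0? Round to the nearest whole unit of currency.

PV at t=3 (ordinary 7-year annuity): 15900 × a(7|0.1095) = 15900 × 4.719818 = 75,045.1113
PV₀ = 75,045.1113 / (1+0.1095)^3 = 75,045.1113 / 1.365784 = 54,946.5573

CHF 54,947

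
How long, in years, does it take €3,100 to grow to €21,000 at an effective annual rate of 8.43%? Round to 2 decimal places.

23.64 years

n = ln(21000/3100) / ln(1+0.0843) = ln(6.77419) / 0.080935 = 23.6378 years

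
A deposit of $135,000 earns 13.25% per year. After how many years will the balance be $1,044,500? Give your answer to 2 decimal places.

(1+i)^n = 1.0445e+06/135000 = 7.73704, so n = ln 7.73704 / ln 1.1325 = 16.4435 years

16.44 years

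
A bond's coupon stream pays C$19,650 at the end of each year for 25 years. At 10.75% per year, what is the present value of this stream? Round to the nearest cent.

PV = PMT · [1 − (1+i)^(−n)] / i = 19650 · 8.577893 = 168,555.5913

C$168,555.59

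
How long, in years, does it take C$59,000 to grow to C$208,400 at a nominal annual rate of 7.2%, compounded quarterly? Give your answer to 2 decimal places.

17.68 years

Periodic rate i = 0.072/4 = 0.018.
(1+i)^n = 208400/59000 = 3.53220, so n = ln 3.53220 / ln 1.018 = 70.7359 quarters
= 70.7359/4 years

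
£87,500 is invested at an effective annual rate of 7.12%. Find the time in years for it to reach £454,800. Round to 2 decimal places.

(1+i)^n = 454800/87500 = 5.19771, so n = ln 5.19771 / ln 1.0712 = 23.9638 years

23.96 years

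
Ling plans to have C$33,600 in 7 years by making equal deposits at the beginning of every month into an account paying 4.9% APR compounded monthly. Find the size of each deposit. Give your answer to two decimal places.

Periodic rate i = 0.049/12 = 0.00408333; n = 7 × 12 = 84 periods.
FV-annuity factor × (1+i) = 100.371847; PMT = 33600 / 100.371847 = 334.7552

C$334.76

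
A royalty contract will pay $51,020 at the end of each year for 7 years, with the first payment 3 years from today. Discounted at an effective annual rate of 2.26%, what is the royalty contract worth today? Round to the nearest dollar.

PV at t=2 (ordinary 7-year annuity): 51020 × a(7|0.0226) = 51020 × 6.407795 = 326,925.7045
Discount back 2 years: 326,925.7045 × (1+0.0226)^(−2) = 326,925.7045 × 0.956287 = 312,634.9245

$312,635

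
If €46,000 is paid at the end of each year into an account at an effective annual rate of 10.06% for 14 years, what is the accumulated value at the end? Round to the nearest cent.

€1,292,481.32

FV = PMT · [(1+i)^n − 1] / i = 46000 · 28.097420 = 1,292,481.3207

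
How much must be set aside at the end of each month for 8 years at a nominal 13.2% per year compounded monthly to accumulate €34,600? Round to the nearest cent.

€204.81

With 12 periods per year: i = 0.011, n = 96.
PMT = 34600 / ( [(1+0.011)^96 − 1] / 0.011 ) = 34600 / 168.938235 = 204.8086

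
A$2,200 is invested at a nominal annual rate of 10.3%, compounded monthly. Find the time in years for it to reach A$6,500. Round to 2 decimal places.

10.56 years

Periodic rate i = 0.103/12 = 0.00858333.
(1+i)^n = 6500/2200 = 2.95455, so n = ln 2.95455 / ln 1.00858 = 126.7558 months
= 126.7558/12 years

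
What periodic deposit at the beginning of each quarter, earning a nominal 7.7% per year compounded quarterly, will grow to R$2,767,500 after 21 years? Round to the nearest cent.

i = 0.077/4 = 0.01925 per quarter; n = 21·4 = 84.
FV-annuity factor × (1+i) = 209.734046; PMT = 2.7675e+06 / 209.734046 = 13,195.2825

R$13,195.28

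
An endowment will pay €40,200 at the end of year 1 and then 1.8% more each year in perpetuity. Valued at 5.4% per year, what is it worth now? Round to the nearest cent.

PV = PMT / (i − g) = 40200 / (0.054 − 0.018) = 40200 / 0.036000 = 1,116,666.6667

€1,116,666.67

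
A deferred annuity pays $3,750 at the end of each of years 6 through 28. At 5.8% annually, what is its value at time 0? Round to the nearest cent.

$35,437.14

PV at t=5 (ordinary 23-year annuity): 3750 × a(23|0.058) = 3750 × 12.527248 = 46,977.1811
Discount back 5 years: 46,977.1811 × (1+0.058)^(−5) = 46,977.1811 × 0.754348 = 35,437.1359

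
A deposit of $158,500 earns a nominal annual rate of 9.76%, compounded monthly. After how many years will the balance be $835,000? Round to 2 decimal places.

17.09 years

Periodic rate i = 0.0976/12 = 0.00813333.
(1+i)^n = 835000/158500 = 5.26814, so n = ln 5.26814 / ln 1.00813 = 205.1343 months
= 205.1343/12 years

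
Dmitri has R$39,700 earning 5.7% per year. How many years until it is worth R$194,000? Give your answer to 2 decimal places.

28.62 years

n = ln(194000/39700) / ln(1+0.057) = ln(4.88665) / 0.055435 = 28.6194 years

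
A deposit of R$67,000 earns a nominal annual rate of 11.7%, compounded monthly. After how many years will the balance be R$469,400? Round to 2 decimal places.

Periodic rate i = 0.117/12 = 0.00975.
n = ln(469400/67000) / ln(1+0.00975) = ln(7.00597) / 0.009703 = 200.6398 months
= 200.6398/12 years

16.72 years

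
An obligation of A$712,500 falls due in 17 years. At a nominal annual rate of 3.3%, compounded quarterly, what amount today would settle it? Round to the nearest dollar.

i = 0.033/4 = 0.00825 per quarter; n = 17·4 = 68.
PV = 712,500 / (1 + 0.00825)^68 = 712,500 / 1.748396 = 407,516.4858

A$407,516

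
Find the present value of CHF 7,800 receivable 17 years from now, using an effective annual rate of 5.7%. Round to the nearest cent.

CHF 3,039.62

PV = FV·(1+i)^(−n) = 7,800 × 0.389695 = 3,039.6237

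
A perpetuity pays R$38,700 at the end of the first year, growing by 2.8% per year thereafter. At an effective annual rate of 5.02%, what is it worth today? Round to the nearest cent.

PV = D₁/(r − g) = 38700/(0.0502 − 0.028) = 1,743,243.2432

R$1,743,243.24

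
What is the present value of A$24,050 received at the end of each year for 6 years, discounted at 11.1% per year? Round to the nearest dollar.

A$101,452

PV = PMT · [1 − (1+i)^(−n)] / i = 24050 · 4.218379 = 101,452.0051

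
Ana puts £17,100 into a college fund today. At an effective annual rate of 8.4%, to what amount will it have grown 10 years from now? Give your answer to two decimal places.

£38,307.95

FV = PV·(1+i)^n = 17,100 × 2.240231 = 38,307.9518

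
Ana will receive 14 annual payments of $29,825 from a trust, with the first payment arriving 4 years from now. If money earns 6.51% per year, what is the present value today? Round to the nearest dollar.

$222,359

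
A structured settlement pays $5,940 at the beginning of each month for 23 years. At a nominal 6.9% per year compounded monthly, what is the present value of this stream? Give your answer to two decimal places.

Periodic rate i = 0.069/12 = 0.00575; n = 23 × 12 = 276 periods.
PV = 5940 × [1 − (1+0.00575)^(−276)] / 0.00575 × (1+i) = 5940 × 138.973644 = 825,503.4467
(annuity-due: payments at period start, so ×(1+i).)

$825,503.45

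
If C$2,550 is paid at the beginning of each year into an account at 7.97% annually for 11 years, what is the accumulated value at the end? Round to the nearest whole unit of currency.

FV = 2550 × [(1+0.0797)^11 − 1] / 0.0797 × (1+i) = 2550 × 17.943401 = 45,755.6716
(Beginning-of-period payments → annuity-due factor ×(1+i).)

C$45,756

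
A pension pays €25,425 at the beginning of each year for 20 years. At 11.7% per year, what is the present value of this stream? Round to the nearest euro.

€216,183

PV = 25425 × [1 − (1+0.117)^(−20)] / 0.117 × (1+i) = 25425 × 8.502760 = 216,182.6749
(annuity-due: payments at period start, so ×(1+i).)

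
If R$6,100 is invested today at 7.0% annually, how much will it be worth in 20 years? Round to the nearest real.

6,100 × (1+0.07)^20 = 6,100 × 3.869684 = 23,605.0752

R$23,605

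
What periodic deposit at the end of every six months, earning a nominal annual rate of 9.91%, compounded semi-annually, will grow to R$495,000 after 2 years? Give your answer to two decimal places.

Periodic rate i = 0.0991/2 = 0.04955; n = 2 × 2 = 4 periods.
PMT = 495000 / ( [(1+0.04955)^4 − 1] / 0.04955 ) = 495000 / 4.307242 = 114,922.7154

R$114,922.72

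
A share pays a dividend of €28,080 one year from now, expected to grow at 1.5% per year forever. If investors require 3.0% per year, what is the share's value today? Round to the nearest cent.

€1,872,000.00

PV = PMT / (i − g) = 28080 / (0.03 − 0.015) = 28080 / 0.015000 = 1,872,000.0000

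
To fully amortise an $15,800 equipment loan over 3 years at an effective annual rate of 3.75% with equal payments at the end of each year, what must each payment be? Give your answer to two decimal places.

$5,666.51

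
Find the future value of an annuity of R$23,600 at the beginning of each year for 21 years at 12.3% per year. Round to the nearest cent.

FV = 23600 × [(1+0.123)^21 − 1] / 0.123 × (1+i) = 23600 × 95.209605 = 2,246,946.6760
(annuity-due: payments at period start, so ×(1+i).)

R$2,246,946.68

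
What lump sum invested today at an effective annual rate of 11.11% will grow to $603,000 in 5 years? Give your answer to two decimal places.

PV = 603,000 / (1 + 0.1111)^5 = 603,000 / 1.693424 = 356,083.2738

$356,083.27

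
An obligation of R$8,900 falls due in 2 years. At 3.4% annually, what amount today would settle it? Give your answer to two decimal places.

R$8,324.32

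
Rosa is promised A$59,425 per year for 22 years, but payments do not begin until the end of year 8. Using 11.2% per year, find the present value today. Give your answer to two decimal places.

PV at t=7 (ordinary 22-year annuity): 59425 × a(22|0.112) = 59425 × 8.064645 = 479,241.5412
Discount back 7 years: 479,241.5412 × (1+0.112)^(−7) = 479,241.5412 × 0.475627 = 227,940.2107

A$227,940.21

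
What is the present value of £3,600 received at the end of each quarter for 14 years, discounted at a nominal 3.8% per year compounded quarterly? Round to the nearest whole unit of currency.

£155,783

i = 0.038/4 = 0.0095 per quarter; n = 14·4 = 56.
PV = 3600 × [1 − (1+0.0095)^(−56)] / 0.0095 = 3600 × 43.273064 = 155,783.0320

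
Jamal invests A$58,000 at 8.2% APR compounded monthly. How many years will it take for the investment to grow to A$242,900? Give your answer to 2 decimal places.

17.53 years

Periodic rate i = 0.082/12 = 0.00683333.
n = ln(242900/58000) / ln(1+0.00683333) = ln(4.18793) / 0.006810 = 210.3065 months
= 210.3065/12 years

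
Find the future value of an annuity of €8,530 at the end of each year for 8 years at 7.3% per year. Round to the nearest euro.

FV = PMT · [(1+i)^n − 1] / i = 8530 · 10.371305 = 88,467.2296

€88,467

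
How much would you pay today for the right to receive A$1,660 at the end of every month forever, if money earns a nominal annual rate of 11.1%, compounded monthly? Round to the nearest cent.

A$179,459.46

Periodic rate i = 0.111/12 = 0.00925.
PV = C/r = 1660/0.00925 = 179,459.4595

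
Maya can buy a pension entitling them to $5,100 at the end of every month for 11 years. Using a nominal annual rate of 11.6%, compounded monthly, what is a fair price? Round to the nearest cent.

$379,404.37

Periodic rate i = 0.116/12 = 0.00966667; n = 11 × 12 = 132 periods.
Annuity factor a(132|0.00966667) = 74.393014; PV = 5100 × 74.393014 = 379,404.3694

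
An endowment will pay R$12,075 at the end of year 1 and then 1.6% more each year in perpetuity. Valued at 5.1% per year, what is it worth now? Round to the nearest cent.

R$345,000.00

PV = PMT / (i − g) = 12075 / (0.051 − 0.016) = 12075 / 0.035000 = 345,000.0000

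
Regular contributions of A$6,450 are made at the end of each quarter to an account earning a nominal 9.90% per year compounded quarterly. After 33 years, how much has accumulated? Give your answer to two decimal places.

A$6,309,174.65

With 4 periods per year: i = 0.02475, n = 132.
FV = PMT · [(1+i)^n − 1] / i = 6450 · 978.166613 = 6,309,174.6522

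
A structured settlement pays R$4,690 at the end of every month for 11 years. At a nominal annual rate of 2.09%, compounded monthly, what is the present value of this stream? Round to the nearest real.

R$552,643

With 12 periods per year: i = 0.00174167, n = 132.
PV = 4690 × [1 − (1+0.00174167)^(−132)] / 0.00174167 = 4690 × 117.834272 = 552,642.7352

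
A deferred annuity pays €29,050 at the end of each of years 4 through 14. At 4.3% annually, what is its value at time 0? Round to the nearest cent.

Value one period before first payment (t=3): 29050 × [1 − (1+0.043)^(−11)] / 0.043 = 29050 × 8.620429 = 250,423.4609
Discount back 3 years: 250,423.4609 × (1+0.043)^(−3) = 250,423.4609 × 0.881347 = 220,710.0392

€220,710.04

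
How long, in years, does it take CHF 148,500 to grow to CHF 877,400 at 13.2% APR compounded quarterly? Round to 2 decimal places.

Periodic rate i = 0.132/4 = 0.033.
n = ln(877400/148500) / ln(1+0.033) = ln(5.90842) / 0.032467 = 54.7130 quarters
= 54.7130/4 years

13.68 years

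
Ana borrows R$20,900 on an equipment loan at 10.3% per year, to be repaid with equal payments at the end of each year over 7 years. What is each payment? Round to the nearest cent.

Annuity-PV factor = 4.820704; PMT = 20900 / 4.820704 = 4,335.4662

R$4,335.47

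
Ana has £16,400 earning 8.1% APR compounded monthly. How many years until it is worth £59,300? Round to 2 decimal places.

15.92 years

Periodic rate i = 0.081/12 = 0.00675.
n = ln(59300/16400) / ln(1+0.00675) = ln(3.61585) / 0.006727 = 191.0609 months
= 191.0609/12 years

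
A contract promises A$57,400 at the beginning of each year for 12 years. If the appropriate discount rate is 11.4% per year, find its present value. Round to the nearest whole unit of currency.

A$407,352

Annuity factor a(12|0.114) × (1+i) = 7.096719; PV = 57400 × 7.096719 = 407,351.6577
Payments are at the start of each period, so multiply by (1+i).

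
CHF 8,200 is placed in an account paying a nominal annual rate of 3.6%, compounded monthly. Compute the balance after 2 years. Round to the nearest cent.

CHF 8,811.22

With 12 periods per year: i = 0.003, n = 24.
8,200 × (1+0.003)^24 = 8,200 × 1.074540 = 8,811.2241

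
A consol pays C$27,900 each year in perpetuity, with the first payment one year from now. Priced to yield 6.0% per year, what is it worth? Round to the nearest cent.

C$465,000.00

PV = C/r = 27900/0.06 = 465,000.0000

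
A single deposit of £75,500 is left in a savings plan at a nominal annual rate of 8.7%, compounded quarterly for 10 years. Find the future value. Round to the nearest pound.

£178,539

Periodic rate i = 0.087/4 = 0.02175; n = 10 × 4 = 40 periods.
FV = PV·(1+i)^n = 75,500 × 2.364753 = 178,538.8804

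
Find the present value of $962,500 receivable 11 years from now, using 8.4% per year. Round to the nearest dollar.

$396,350

Discount factor = (1+0.084)^(−11) = 0.411792; PV = 962,500 × 0.411792 = 396,349.7914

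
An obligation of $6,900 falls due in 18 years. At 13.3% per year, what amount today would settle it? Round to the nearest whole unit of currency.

PV = 6,900 / (1 + 0.133)^18 = 6,900 / 9.465387 = 728.9718

$729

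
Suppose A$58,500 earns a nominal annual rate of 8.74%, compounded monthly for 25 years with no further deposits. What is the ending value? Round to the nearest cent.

Periodic rate i = 0.0874/12 = 0.00728333; n = 25 × 12 = 300 periods.
FV = 58,500 × (1 + 0.00728333)^300 = 516,000.7085

A$516,000.71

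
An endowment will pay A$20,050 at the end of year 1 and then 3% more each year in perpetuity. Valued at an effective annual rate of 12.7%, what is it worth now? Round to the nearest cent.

PV = PMT / (i − g) = 20050 / (0.127 − 0.03) = 20050 / 0.097000 = 206,701.0309

A$206,701.03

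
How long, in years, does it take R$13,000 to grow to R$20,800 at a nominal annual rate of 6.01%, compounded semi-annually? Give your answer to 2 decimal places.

Periodic rate i = 0.0601/2 = 0.03005.
(1+i)^n = 20800/13000 = 1.60000, so n = ln 1.60000 / ln 1.03005 = 15.8746 half-years
= 15.8746/2 years

7.94 years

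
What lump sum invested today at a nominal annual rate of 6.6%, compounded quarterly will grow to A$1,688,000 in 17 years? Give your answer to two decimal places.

i = 0.066/4 = 0.0165 per quarter; n = 17·4 = 68.
PV = 1,688,000 / (1 + 0.0165)^68 = 1,688,000 / 3.043001 = 554,715.6262

A$554,715.63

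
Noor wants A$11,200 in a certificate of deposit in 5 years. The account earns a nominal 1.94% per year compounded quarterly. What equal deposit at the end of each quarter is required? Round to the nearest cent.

A$534.63

i = 0.0194/4 = 0.00485 per quarter; n = 5·4 = 20.
PMT = 11200 / ( [(1+0.00485)^20 − 1] / 0.00485 ) = 11200 / 20.948877 = 534.6349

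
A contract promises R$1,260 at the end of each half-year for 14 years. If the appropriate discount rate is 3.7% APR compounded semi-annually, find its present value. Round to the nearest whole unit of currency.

R$27,343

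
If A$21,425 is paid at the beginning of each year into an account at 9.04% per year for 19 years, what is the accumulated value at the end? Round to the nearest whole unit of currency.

A$1,079,613

FV = 21425 × [(1+0.0904)^19 − 1] / 0.0904 × (1+i) = 21425 × 50.390351 = 1,079,613.2806
(Beginning-of-period payments → annuity-due factor ×(1+i).)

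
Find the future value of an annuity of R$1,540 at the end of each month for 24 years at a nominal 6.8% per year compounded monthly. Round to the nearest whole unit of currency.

With 12 periods per year: i = 0.00566667, n = 288.
Accumulation factor s(288|0.00566667) = 721.868516; FV = 1540 × 721.868516 = 1,111,677.5139

R$1,111,678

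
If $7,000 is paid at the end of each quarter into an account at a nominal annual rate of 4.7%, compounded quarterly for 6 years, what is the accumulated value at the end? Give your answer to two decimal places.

With 4 periods per year: i = 0.01175, n = 24.
FV = 7000 × [(1+0.01175)^24 − 1] / 0.01175 = 7000 × 27.540518 = 192,783.6234

$192,783.62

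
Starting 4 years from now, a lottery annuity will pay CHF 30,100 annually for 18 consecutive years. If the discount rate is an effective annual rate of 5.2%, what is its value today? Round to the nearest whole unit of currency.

PV at t=3 (ordinary 18-year annuity): 30100 × a(18|0.052) = 30100 × 11.509062 = 346,422.7617
Discount back 3 years: 346,422.7617 × (1+0.052)^(−3) = 346,422.7617 × 0.858920 = 297,549.4831

CHF 297,549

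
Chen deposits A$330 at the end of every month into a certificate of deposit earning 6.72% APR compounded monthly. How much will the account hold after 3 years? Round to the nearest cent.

With 12 periods per year: i = 0.0056, n = 36.
FV = 330 × [(1+0.0056)^36 − 1] / 0.0056 = 330 × 39.762637 = 13,121.6701

A$13,121.67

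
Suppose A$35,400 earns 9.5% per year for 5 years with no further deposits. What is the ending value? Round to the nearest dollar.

A$55,728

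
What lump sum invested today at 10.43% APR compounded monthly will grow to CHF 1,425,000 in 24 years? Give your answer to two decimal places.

CHF 117,865.36

With 12 periods per year: i = 0.00869167, n = 288.
PV = 1,425,000 / (1 + 0.00869167)^288 = 1,425,000 / 12.090066 = 117,865.3600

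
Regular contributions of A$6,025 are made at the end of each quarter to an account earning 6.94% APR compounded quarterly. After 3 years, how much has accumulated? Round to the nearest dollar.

Periodic rate i = 0.0694/4 = 0.01735; n = 3 × 4 = 12 periods.
FV = 6025 × [(1+0.01735)^12 − 1] / 0.01735 = 6025 × 13.213983 = 79,614.2503

A$79,614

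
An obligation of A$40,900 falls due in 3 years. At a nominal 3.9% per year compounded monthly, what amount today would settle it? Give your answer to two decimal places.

A$36,390.94

i = 0.039/12 = 0.00325 per month; n = 3·12 = 36.
PV = 40,900 / (1 + 0.00325)^36 = 40,900 / 1.123906 = 36,390.9376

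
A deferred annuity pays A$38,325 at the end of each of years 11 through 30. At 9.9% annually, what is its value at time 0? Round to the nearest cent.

PV at t=10 (ordinary 20-year annuity): 38325 × a(20|0.099) = 38325 × 8.571998 = 328,521.8187
PV₀ = 328,521.8187 / (1+0.099)^10 = 328,521.8187 / 2.570259 = 127,816.6098

A$127,816.61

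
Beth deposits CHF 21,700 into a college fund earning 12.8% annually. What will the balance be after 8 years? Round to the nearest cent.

21,700 × (1+0.128)^8 = 21,700 × 2.621035 = 56,876.4565

CHF 56,876.46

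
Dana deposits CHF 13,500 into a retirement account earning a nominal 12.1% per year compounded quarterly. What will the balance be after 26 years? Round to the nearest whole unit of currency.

i = 0.121/4 = 0.03025 per quarter; n = 26·4 = 104.
13,500 × (1+0.03025)^104 = 13,500 × 22.183640 = 299,479.1425

CHF 299,479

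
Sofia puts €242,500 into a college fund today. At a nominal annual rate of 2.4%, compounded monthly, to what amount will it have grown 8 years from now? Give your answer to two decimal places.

i = 0.024/12 = 0.002 per month; n = 8·12 = 96.
FV = 242,500 × (1 + 0.002)^96 = 293,773.7655

€293,773.77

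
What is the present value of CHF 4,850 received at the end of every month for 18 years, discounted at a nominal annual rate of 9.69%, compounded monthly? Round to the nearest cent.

CHF 494,902.20

i = 0.0969/12 = 0.008075 per month; n = 18·12 = 216.
PV = PMT · [1 − (1+i)^(−n)] / i = 4850 · 102.041691 = 494,902.2027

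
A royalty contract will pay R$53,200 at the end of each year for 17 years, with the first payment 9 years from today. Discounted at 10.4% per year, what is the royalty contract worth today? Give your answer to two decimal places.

R$188,689.26

PV at t=8 (ordinary 17-year annuity): 53200 × a(17|0.104) = 53200 × 7.826870 = 416,389.5016
Discount back 8 years: 416,389.5016 × (1+0.104)^(−8) = 416,389.5016 × 0.453156 = 188,689.2612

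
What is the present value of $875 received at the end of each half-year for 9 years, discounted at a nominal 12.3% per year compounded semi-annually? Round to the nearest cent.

With 2 periods per year: i = 0.0615, n = 18.
PV = 875 × [1 − (1+0.0615)^(−18)] / 0.0615 = 875 × 10.706686 = 9,368.3506

$9,368.35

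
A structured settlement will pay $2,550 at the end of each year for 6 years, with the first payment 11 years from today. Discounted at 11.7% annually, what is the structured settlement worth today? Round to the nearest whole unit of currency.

$3,497

Value one period before first payment (t=10): 2550 × [1 − (1+0.117)^(−6)] / 0.117 = 2550 × 4.146579 = 10,573.7757
PV₀ = 10,573.7757 / (1+0.117)^10 = 10,573.7757 / 3.023651 = 3,497.0220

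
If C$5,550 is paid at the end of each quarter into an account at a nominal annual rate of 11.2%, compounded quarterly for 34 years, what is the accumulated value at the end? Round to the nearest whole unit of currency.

C$8,277,934

Periodic rate i = 0.112/4 = 0.028; n = 34 × 4 = 136 periods.
FV = 5550 × [(1+0.028)^136 − 1] / 0.028 = 5550 × 1491.519638 = 8,277,933.9919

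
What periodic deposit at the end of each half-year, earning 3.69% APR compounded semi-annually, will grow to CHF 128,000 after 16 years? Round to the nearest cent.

i = 0.0369/2 = 0.01845 per half-year; n = 16·2 = 32.
FV-annuity factor = 43.090853; PMT = 128000 / 43.090853 = 2,970.4680

CHF 2,970.47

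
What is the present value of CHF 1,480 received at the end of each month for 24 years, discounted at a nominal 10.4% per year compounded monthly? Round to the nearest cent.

i = 0.104/12 = 0.00866667 per month; n = 24·12 = 288.
Annuity factor a(288|0.00866667) = 105.772494; PV = 1480 × 105.772494 = 156,543.2912

CHF 156,543.29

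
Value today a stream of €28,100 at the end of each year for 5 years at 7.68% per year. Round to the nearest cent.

€113,147.81

PV = 28100 × [1 − (1+0.0768)^(−5)] / 0.0768 = 28100 × 4.026613 = 113,147.8118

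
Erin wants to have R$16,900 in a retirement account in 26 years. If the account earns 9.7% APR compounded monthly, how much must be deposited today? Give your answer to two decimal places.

With 12 periods per year: i = 0.00808333, n = 312.
Discount factor = (1+0.00808333)^(−312) = 0.081117; PV = 16,900 × 0.081117 = 1,370.8790

R$1,370.88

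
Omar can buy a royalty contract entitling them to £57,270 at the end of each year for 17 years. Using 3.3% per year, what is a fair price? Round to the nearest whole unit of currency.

£736,127

Annuity factor a(17|0.033) = 12.853626; PV = 57270 × 12.853626 = 736,127.1865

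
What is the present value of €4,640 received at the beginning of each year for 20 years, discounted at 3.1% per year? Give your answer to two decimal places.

PV = PMT · [1 − (1+i)^(−n)] / i × (1+i) = 4640 · 15.197818 = 70,517.8771
Payments are at the start of each period, so multiply by (1+i).

€70,517.88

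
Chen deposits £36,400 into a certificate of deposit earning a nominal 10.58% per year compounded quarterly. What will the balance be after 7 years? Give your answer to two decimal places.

i = 0.1058/4 = 0.02645 per quarter; n = 7·4 = 28.
FV = PV·(1+i)^n = 36,400 × 2.077105 = 75,606.6085

£75,606.61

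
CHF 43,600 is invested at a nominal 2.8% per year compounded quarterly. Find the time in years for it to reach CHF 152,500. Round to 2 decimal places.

44.87 years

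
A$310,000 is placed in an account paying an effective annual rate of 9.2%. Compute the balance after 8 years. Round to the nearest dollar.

A$626,820

310,000 × (1+0.092)^8 = 310,000 × 2.022000 = 626,819.9361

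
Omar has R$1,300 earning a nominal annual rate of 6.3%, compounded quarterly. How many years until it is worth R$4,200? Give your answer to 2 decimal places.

Periodic rate i = 0.063/4 = 0.01575.
n = ln(4200/1300) / ln(1+0.01575) = ln(3.23077) / 0.015627 = 75.0433 quarters
= 75.0433/4 years

18.76 years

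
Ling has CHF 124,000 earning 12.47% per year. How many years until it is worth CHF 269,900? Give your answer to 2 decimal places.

6.62 years

(1+i)^n = 269900/124000 = 2.17661, so n = ln 2.17661 / ln 1.1247 = 6.6184 years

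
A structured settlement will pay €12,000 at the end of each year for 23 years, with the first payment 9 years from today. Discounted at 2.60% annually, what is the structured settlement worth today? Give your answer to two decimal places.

PV at t=8 (ordinary 23-year annuity): 12000 × a(23|0.026) = 12000 × 17.148893 = 205,786.7197
PV₀ = 205,786.7197 / (1+0.026)^8 = 205,786.7197 / 1.227945 = 167,586.2790

€167,586.28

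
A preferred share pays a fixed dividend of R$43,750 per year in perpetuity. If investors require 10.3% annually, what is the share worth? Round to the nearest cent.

PV = C/r = 43750/0.103 = 424,757.2816

R$424,757.28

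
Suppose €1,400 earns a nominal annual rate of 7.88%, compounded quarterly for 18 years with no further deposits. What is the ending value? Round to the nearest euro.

€5,704

Periodic rate i = 0.0788/4 = 0.0197; n = 18 × 4 = 72 periods.
FV = PV·(1+i)^n = 1,400 × 4.073936 = 5,703.5102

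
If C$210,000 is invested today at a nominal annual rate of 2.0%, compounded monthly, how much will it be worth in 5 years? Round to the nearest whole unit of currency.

Periodic rate i = 0.02/12 = 0.00166667; n = 5 × 12 = 60 periods.
FV = 210,000 × (1 + 0.00166667)^60 = 232,066.5746

C$232,067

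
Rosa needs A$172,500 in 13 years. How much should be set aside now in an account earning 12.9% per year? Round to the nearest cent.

A$35,626.06

Discount factor = (1+0.129)^(−13) = 0.206528; PV = 172,500 × 0.206528 = 35,626.0649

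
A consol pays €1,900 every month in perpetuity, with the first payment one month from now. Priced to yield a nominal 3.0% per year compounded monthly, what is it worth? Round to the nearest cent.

€760,000.00

Periodic rate i = 0.03/12 = 0.0025.
PV = PMT / i = 1900 / 0.0025 = 760,000.0000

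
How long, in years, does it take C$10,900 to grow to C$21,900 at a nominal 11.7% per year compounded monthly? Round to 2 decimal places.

Periodic rate i = 0.117/12 = 0.00975.
n = ln(21900/10900) / ln(1+0.00975) = ln(2.00917) / 0.009703 = 71.9097 months
= 71.9097/12 years

5.99 years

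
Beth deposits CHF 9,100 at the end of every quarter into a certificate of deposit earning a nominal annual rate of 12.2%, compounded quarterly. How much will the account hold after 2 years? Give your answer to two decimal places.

CHF 81,063.98

With 4 periods per year: i = 0.0305, n = 8.
FV = PMT · [(1+i)^n − 1] / i = 9100 · 8.908129 = 81,063.9765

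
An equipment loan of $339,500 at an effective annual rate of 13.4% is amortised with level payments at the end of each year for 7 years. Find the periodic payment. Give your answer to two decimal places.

PMT = 339500 / ( [1 − (1+0.134)^(−7)] / 0.134 ) = 339500 / 4.368092 = 77,722.7297

$77,722.73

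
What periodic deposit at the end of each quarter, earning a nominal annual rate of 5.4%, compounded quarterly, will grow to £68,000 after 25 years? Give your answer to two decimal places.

£325.22

Periodic rate i = 0.054/4 = 0.0135; n = 25 × 4 = 100 periods.
FV-annuity factor = 209.092205; PMT = 68000 / 209.092205 = 325.2154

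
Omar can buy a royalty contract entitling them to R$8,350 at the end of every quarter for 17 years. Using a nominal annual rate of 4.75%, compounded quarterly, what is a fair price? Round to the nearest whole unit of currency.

With 4 periods per year: i = 0.011875, n = 68.
PV = PMT · [1 − (1+i)^(−n)] / i = 8350 · 46.475949 = 388,074.1760

R$388,074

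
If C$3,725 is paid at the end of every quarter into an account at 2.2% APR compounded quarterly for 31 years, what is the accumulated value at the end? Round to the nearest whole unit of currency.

Periodic rate i = 0.022/4 = 0.0055; n = 31 × 4 = 124 periods.
Accumulation factor s(124|0.0055) = 177.115821; FV = 3725 × 177.115821 = 659,756.4331

C$659,756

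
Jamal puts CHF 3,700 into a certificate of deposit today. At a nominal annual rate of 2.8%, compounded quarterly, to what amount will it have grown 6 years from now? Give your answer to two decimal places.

CHF 4,374.30

Periodic rate i = 0.028/4 = 0.007; n = 6 × 4 = 24 periods.
3,700 × (1+0.007)^24 = 3,700 × 1.182244 = 4,374.3046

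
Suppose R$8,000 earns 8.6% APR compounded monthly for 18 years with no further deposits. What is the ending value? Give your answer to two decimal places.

R$37,409.36

i = 0.086/12 = 0.00716667 per month; n = 18·12 = 216.
FV = PV·(1+i)^n = 8,000 × 4.676170 = 37,409.3586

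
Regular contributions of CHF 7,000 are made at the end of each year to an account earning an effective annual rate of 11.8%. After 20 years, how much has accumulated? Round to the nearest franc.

Accumulation factor s(20|0.118) = 70.403092; FV = 7000 × 70.403092 = 492,821.6439

CHF 492,822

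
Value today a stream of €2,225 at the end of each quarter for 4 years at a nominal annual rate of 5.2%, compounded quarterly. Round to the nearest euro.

€31,955

With 4 periods per year: i = 0.013, n = 16.
PV = 2225 × [1 − (1+0.013)^(−16)] / 0.013 = 2225 × 14.361812 = 31,955.0314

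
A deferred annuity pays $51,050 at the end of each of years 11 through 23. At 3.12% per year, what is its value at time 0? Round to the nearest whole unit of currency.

PV at t=10 (ordinary 13-year annuity): 51050 × a(13|0.0312) = 51050 × 10.553797 = 538,771.3523
Discount back 10 years: 538,771.3523 × (1+0.0312)^(−10) = 538,771.3523 × 0.735480 = 396,255.6356

$396,256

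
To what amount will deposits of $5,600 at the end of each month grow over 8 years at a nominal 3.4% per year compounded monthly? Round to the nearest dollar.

$616,821

With 12 periods per year: i = 0.00283333, n = 96.
FV = 5600 × [(1+0.00283333)^96 − 1] / 0.00283333 = 5600 × 110.146683 = 616,821.4242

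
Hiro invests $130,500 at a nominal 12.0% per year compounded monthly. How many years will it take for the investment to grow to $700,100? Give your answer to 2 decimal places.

14.07 years

Periodic rate i = 0.12/12 = 0.01.
n = ln(700100/130500) / ln(1+0.01) = ln(5.36475) / 0.009950 = 168.8235 months
= 168.8235/12 years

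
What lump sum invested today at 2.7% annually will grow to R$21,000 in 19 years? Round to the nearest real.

R$12,658

Discount factor = (1+0.027)^(−19) = 0.602784; PV = 21,000 × 0.602784 = 12,658.4598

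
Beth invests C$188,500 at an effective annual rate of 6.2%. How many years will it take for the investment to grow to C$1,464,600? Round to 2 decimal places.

(1+i)^n = 1.4646e+06/188500 = 7.76976, so n = ln 7.76976 / ln 1.062 = 34.0832 years

34.08 years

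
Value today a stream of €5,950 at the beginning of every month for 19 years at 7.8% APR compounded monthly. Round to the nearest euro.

€711,017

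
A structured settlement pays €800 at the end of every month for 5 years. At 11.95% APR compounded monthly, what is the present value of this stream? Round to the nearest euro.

€36,005

Periodic rate i = 0.1195/12 = 0.00995833; n = 5 × 12 = 60 periods.
PV = 800 × [1 − (1+0.00995833)^(−60)] / 0.00995833 = 800 × 45.006143 = 36,004.9140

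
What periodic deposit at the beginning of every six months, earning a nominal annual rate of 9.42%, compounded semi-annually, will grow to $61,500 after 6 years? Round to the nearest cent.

Periodic rate i = 0.0942/2 = 0.0471; n = 6 × 2 = 12 periods.
FV-annuity factor × (1+i) = 16.389724; PMT = 61500 / 16.389724 = 3,752.3511

$3,752.35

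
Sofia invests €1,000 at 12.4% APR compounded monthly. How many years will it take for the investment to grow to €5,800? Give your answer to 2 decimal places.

14.25 years

Periodic rate i = 0.124/12 = 0.0103333.
n = ln(5800/1000) / ln(1+0.0103333) = ln(5.80000) / 0.010280 = 170.9927 months
= 170.9927/12 years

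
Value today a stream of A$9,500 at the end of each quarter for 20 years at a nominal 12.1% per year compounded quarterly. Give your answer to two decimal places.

A$285,103.60

With 4 periods per year: i = 0.03025, n = 80.
PV = PMT · [1 − (1+i)^(−n)] / i = 9500 · 30.010905 = 285,103.5993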